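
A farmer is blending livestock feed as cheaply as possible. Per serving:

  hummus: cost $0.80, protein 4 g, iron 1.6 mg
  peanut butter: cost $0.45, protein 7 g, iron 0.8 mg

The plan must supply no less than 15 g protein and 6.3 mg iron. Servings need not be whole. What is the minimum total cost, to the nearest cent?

With two linear requirements the optimum uses one or two foods; enumerate the corners.
hummus only: max(15/4, 6.3/1.6) = 3.938 servings → $3.15.
peanut butter only: max(15/7, 6.3/0.8) = 7.875 servings → $3.54.
hummus + peanut butter with both targets exact would need a negative amount; discard.
The minimum over all feasible corners is $3.15.

$3.15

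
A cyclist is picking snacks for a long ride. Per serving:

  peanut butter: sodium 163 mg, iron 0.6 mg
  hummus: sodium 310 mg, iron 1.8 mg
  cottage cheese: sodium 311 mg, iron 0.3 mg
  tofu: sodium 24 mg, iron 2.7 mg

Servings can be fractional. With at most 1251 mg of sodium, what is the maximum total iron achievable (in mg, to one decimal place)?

Iron per mg sodium: tofu 0.1125, hummus 0.005806, peanut butter 0.003681, cottage cheese 0.0009646.
With no serving limits, spend the whole sodium allowance on tofu: 1251 mg / 24 mg × 2.7 mg = 140.7 mg.

140.7 mg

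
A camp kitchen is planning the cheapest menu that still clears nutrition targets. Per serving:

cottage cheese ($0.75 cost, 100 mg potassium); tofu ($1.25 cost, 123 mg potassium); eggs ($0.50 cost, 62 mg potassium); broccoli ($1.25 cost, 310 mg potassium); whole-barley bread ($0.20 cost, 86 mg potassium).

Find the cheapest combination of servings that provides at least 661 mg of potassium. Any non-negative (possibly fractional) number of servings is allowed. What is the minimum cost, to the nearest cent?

Cost per mg of potassium: whole-barley bread $0.0023, broccoli $0.0040, cottage cheese $0.0075, eggs $0.0081, tofu $0.0102.
With no serving limits, use only whole-barley bread: 661 mg / 86 mg = 7.686 servings × $0.20 = $1.54.

$1.54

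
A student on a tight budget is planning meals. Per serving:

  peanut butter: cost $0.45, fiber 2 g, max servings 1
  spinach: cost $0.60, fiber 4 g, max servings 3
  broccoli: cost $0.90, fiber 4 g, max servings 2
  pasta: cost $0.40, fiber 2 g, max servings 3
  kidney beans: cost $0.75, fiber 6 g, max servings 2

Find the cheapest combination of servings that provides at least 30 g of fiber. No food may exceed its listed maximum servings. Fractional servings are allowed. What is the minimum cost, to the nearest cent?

$4.50

Cost per g of fiber: kidney beans $0.1250, spinach $0.1500, pasta $0.2000, peanut butter $0.2250, broccoli $0.2250.
Take 2 servings of kidney beans: +12.0 g fiber for $1.50 (total $1.50, still need 18.0 g).
Take 3 servings of spinach: +12.0 g fiber for $1.80 (total $3.30, still need 6.0 g).
Take 3 servings of pasta: +6.0 g fiber for $1.20 (total $4.50, still need 0.0 g).
Filling from the cheapest source first is optimal under one linear minimum: $4.50.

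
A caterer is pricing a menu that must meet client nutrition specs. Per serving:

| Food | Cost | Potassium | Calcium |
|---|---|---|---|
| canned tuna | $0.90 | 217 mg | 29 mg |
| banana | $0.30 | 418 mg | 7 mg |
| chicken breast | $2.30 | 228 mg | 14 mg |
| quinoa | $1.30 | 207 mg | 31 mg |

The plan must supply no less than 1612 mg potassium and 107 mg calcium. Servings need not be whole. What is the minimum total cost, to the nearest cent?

$3.50

This is a tiny linear program; its minimum lies at a vertex of the feasible set. List the vertices and price them.
canned tuna only: max(1612/217, 107/29) = 7.429 servings → $6.69.
banana only: max(1612/418, 107/7) = 15.29 servings → $4.59.
chicken breast only: max(1612/228, 107/14) = 7.643 servings → $17.58.
quinoa only: max(1612/207, 107/31) = 7.787 servings → $10.12.
canned tuna + banana with both tight: 3.154 servings and 2.219 servings → $3.50.
canned tuna + chicken breast with both tight: 0.5115 servings and 6.583 servings → $15.60.
canned tuna + quinoa: intersection lies outside the first quadrant.
banana + chicken breast: the both-tight solution has a negative serving — not a feasible corner.
banana + quinoa with both tight: 2.417 servings and 2.906 servings → $4.50.
chicken breast + quinoa with both tight: 6.672 servings and 0.4384 servings → $15.92.
So the least-cost plan costs $3.50.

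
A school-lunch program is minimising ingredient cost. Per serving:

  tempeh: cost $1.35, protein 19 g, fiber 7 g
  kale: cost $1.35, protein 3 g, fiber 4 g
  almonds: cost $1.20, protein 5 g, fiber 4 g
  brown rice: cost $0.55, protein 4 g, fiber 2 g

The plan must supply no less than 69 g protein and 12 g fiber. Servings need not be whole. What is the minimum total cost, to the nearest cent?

$4.90

A basic optimal solution has at most two foods positive. Try each food alone and each pair with both targets met exactly.
tempeh only: max(69/19, 12/7) = 3.632 servings → $4.90.
kale only: max(69/3, 12/4) = 23 servings → $31.05.
almonds only: max(69/5, 12/4) = 13.8 servings → $16.56.
brown rice only: max(69/4, 12/2) = 17.25 servings → $9.49.
tempeh + kale: the both-tight solution has a negative serving — not a feasible corner.
tempeh + almonds with both targets exact would need a negative amount; discard.
tempeh + brown rice: the both-tight solution has a negative serving — not a feasible corner.
kale + almonds with both targets exact would need a negative amount; discard.
kale + brown rice with both targets exact would need a negative amount; discard.
almonds + brown rice: the both-tight solution has a negative serving — not a feasible corner.
The minimum over all feasible corners is $4.90.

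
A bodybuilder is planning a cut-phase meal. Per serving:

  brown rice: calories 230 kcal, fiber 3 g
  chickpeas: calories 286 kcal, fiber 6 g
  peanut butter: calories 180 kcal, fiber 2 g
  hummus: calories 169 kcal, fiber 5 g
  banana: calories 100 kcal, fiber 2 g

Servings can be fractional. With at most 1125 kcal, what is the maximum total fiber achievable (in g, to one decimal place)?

Fiber per kcal: hummus 0.02959, chickpeas 0.02098, banana 0.02, brown rice 0.01304, peanut butter 0.01111.
With no serving limits, spend the whole calories allowance on hummus: 1125 kcal / 169 kcal × 5 g = 33.3 g.

33.3 g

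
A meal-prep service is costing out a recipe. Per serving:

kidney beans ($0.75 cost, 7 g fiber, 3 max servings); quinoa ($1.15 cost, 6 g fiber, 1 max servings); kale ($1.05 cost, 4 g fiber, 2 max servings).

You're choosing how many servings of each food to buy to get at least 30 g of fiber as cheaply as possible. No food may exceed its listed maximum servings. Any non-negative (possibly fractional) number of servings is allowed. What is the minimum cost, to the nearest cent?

$4.19

Cost per g of fiber: kidney beans $0.1071, quinoa $0.1917, kale $0.2625.
Take 3 servings of kidney beans: +21.0 g fiber for $2.25 (total $2.25, still need 9.0 g).
Take 1 serving of quinoa: +6.0 g fiber for $1.15 (total $3.40, still need 3.0 g).
Take 0.75 servings of kale: +3.0 g fiber for $0.79 (total $4.19, still need 0.0 g).
Greedy by cheapest-per-g is optimal for a single linear constraint, so the minimum cost is $4.19.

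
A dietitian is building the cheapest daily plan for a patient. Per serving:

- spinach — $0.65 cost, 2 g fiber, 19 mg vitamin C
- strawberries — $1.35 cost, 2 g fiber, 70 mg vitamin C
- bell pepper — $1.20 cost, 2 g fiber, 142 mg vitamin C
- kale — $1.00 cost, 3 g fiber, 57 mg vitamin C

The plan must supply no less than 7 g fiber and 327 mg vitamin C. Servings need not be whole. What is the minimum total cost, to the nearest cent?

$3.33

For a min-cost LP with two ≥-constraints, a basic feasible solution has at most two positive variables.
spinach only: max(7/2, 327/19) = 17.21 servings → $11.19.
strawberries only: max(7/2, 327/70) = 4.671 servings → $6.31.
bell pepper only: max(7/2, 327/142) = 3.5 servings → $4.20.
kale only: max(7/3, 327/57) = 5.737 servings → $5.74.
spinach + strawberries: intersection lies outside the first quadrant.
spinach + bell pepper with both tight: 1.382 servings and 2.118 servings → $3.44.
spinach + kale: intersection lies outside the first quadrant.
strawberries + bell pepper with both tight: 2.361 servings and 1.139 servings → $4.55.
strawberries + kale with both targets exact would need a negative amount; discard.
bell pepper + kale with both tight: 1.865 servings and 1.09 servings → $3.33.
The minimum over all feasible corners is $3.33.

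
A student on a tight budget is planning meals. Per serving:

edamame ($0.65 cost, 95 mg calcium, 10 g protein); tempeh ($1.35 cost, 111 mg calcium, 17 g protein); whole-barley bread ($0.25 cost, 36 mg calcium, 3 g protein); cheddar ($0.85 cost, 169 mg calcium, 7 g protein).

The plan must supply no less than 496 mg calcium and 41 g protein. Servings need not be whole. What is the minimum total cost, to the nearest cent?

The cheapest plan sits at a corner of the feasible region — with two constraints it uses at most two foods.
edamame only: max(496/95, 41/10) = 5.221 servings → $3.39.
tempeh only: max(496/111, 41/17) = 4.468 servings → $6.03.
whole-barley bread only: max(496/36, 41/3) = 13.78 servings → $3.44.
cheddar only: max(496/169, 41/7) = 5.857 servings → $4.98.
edamame + tempeh: intersection lies outside the first quadrant.
edamame + whole-barley bread with both targets exact would need a negative amount; discard.
edamame + cheddar with both tight: 3.373 servings and 1.039 servings → $3.08.
tempeh + whole-barley bread with both targets exact would need a negative amount; discard.
tempeh + cheddar with both tight: 1.649 servings and 1.852 servings → $3.80.
whole-barley bread + cheddar with both tight: 13.56 servings and 0.04706 servings → $3.43.
Cheapest feasible corner: $3.08.

$3.08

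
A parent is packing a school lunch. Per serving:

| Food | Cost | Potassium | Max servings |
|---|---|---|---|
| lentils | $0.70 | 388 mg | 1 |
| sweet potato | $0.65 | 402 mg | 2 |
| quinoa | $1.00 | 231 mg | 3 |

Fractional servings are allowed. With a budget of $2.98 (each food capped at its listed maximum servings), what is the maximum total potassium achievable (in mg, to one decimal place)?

1418.4 mg

Potassium per dollar: sweet potato 618.5, lentils 554.3, quinoa 231.
Take 2 servings of sweet potato: spends $1.30, +804.0 mg potassium (running total 804.0 mg).
Take 1 serving of lentils: spends $0.70, +388.0 mg potassium (running total 1192.0 mg).
Take 0.98 servings of quinoa: spends $0.98, +226.4 mg potassium (running total 1418.4 mg).
Filling greedily by potassium-per-dollar is optimal for one linear limit, giving 1418.4 mg.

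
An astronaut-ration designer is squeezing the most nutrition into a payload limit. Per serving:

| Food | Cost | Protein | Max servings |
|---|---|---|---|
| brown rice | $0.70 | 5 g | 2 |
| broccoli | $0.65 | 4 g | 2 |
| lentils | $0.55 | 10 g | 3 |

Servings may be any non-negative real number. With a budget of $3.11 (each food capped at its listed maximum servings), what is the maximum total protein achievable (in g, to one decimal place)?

40.4 g

Protein per dollar: lentils 18.18, brown rice 7.143, broccoli 6.154.
Take 3 servings of lentils: spends $1.65, +30.0 g protein (running total 30.0 g).
Take 2 servings of brown rice: spends $1.40, +10.0 g protein (running total 40.0 g).
Take 0.09231 servings of broccoli: spends $0.06, +0.4 g protein (running total 40.4 g).
Filling greedily by protein-per-dollar is optimal for one linear limit, giving 40.4 g.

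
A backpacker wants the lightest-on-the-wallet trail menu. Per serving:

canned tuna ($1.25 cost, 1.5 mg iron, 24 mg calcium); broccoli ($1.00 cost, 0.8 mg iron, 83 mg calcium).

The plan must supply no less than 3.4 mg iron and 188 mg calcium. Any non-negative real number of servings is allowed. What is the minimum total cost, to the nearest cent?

$3.47

For a min-cost LP with two ≥-constraints, a basic feasible solution has at most two positive variables.
canned tuna only: max(3.4/1.5, 188/24) = 7.833 servings → $9.79.
broccoli only: max(3.4/0.8, 188/83) = 4.25 servings → $4.25.
canned tuna + broccoli with both tight: 1.252 servings and 1.903 servings → $3.47.
The minimum over all feasible corners is $3.47.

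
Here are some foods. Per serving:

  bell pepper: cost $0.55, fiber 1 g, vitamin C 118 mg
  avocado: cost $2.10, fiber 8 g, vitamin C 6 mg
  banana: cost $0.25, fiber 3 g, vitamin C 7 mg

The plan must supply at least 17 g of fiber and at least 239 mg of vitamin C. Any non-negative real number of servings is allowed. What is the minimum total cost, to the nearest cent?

$2.22

This is a tiny linear program; its minimum lies at a vertex of the feasible set. List the vertices and price them.
bell pepper only: max(17/1, 239/118) = 17 servings → $9.35.
avocado only: max(17/8, 239/6) = 39.83 servings → $83.65.
banana only: max(17/3, 239/7) = 34.14 servings → $8.54.
bell pepper + avocado with both tight: 1.93 servings and 1.884 servings → $5.02.
bell pepper + banana with both tight: 1.723 servings and 5.092 servings → $2.22.
avocado + banana with both targets exact would need a negative amount; discard.
Cheapest feasible corner: $2.22.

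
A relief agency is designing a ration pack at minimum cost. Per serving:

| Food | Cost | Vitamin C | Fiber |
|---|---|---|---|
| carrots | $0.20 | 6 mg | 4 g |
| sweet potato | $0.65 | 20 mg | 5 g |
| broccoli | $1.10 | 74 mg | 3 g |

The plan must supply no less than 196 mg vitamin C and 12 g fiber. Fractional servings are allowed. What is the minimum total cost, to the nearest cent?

This is a tiny linear program; its minimum lies at a vertex of the feasible set. List the vertices and price them.
carrots only: max(196/6, 12/4) = 32.67 servings → $6.53.
sweet potato only: max(196/20, 12/5) = 9.8 servings → $6.37.
broccoli only: max(196/74, 12/3) = 4 servings → $4.40.
carrots + sweet potato with both targets exact would need a negative amount; discard.
carrots + broccoli with both tight: 1.079 servings and 2.561 servings → $3.03.
sweet potato + broccoli with both tight: 0.9677 servings and 2.387 servings → $3.25.
Cheapest feasible corner: $3.03.

$3.03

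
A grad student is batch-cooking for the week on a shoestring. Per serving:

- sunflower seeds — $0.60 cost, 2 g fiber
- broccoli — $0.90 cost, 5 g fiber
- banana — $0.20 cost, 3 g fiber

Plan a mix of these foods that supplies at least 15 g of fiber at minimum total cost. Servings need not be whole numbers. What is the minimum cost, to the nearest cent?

Cost per g of fiber: banana $0.0667, broccoli $0.1800, sunflower seeds $0.3000.
With no serving limits, use only banana: 15 g / 3 g = 5 servings × $0.20 = $1.00.

$1.00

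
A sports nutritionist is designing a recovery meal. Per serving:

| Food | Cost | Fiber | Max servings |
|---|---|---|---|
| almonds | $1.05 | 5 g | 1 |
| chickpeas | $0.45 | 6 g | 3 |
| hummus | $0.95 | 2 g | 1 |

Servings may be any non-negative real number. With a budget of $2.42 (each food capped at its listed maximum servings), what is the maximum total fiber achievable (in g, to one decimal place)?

Fiber per dollar: chickpeas 13.33, almonds 4.762, hummus 2.105.
Take 3 servings of chickpeas: spends $1.35, +18.0 g fiber (running total 18.0 g).
Take 1 serving of almonds: spends $1.05, +5.0 g fiber (running total 23.0 g).
Take 0.02105 servings of hummus: spends $0.02, +0.0 g fiber (running total 23.0 g).
Filling greedily by fiber-per-dollar is optimal for one linear limit, giving 23.0 g.

23.0 g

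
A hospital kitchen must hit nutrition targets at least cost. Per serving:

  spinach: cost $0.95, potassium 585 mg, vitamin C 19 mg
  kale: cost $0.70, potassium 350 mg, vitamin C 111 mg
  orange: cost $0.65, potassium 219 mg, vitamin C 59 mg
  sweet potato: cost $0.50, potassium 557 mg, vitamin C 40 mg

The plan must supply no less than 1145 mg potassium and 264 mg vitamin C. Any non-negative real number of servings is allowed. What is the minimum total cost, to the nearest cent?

A basic optimal solution has at most two foods positive. Try each food alone and each pair with both targets met exactly.
spinach only: max(1145/585, 264/19) = 13.89 servings → $13.20.
kale only: max(1145/350, 264/111) = 3.271 servings → $2.29.
orange only: max(1145/219, 264/59) = 5.228 servings → $3.40.
sweet potato only: max(1145/557, 264/40) = 6.6 servings → $3.30.
spinach + kale with both tight: 0.5953 servings and 2.276 servings → $2.16.
spinach + orange with both tight: 0.3208 servings and 4.371 servings → $3.15.
spinach + sweet potato: intersection lies outside the first quadrant.
kale + orange with both targets exact would need a negative amount; discard.
kale + sweet potato with both tight: 2.117 servings and 0.7254 servings → $1.84.
orange + sweet potato with both tight: 4.201 servings and 0.4041 servings → $2.93.
So the least-cost plan costs $1.84.

$1.84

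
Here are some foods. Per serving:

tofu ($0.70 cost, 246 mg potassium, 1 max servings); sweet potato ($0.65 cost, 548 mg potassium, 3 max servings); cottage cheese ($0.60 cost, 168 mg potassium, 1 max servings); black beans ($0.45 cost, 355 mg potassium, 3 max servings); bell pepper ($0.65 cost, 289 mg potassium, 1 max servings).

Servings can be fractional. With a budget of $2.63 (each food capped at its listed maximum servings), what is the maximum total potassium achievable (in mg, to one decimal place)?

2180.4 mg

Potassium per dollar: sweet potato 843.1, black beans 788.9, bell pepper 444.6, tofu 351.4, cottage cheese 280.
Take 3 servings of sweet potato: spends $1.95, +1644.0 mg potassium (running total 1644.0 mg).
Take 1.511 servings of black beans: spends $0.68, +536.4 mg potassium (running total 2180.4 mg).
Greedy by best ratio exhausts the cost allowance optimally: 2180.4 mg.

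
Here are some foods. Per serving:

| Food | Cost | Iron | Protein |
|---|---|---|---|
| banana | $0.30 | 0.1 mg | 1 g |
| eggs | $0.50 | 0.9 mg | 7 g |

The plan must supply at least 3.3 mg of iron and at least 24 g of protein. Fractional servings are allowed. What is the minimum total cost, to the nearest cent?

$1.83

With two linear requirements the optimum uses one or two foods; enumerate the corners.
banana only: max(3.3/0.1, 24/1) = 33 servings → $9.90.
eggs only: max(3.3/0.9, 24/7) = 3.667 servings → $1.83.
banana + eggs: the both-tight solution has a negative serving — not a feasible corner.
So the least-cost plan costs $1.83.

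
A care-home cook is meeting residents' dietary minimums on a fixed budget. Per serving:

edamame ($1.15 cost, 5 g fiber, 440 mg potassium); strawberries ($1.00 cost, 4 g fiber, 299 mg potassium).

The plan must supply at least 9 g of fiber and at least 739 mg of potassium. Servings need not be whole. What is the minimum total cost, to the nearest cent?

At the optimum either one food covers both requirements or two foods hit both targets exactly; no other combination can be cheaper.
edamame only: max(9/5, 739/440) = 1.8 servings → $2.07.
strawberries only: max(9/4, 739/299) = 2.472 servings → $2.47.
edamame + strawberries with both tight: 1 serving and 1 serving → $2.15.
Cheapest feasible corner: $2.07.

$2.07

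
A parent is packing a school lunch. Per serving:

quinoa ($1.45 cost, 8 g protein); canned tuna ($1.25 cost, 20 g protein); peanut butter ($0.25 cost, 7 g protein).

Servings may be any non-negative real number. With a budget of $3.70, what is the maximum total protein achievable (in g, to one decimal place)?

103.6 g

Protein per dollar: peanut butter 28, canned tuna 16, quinoa 5.517.
With no serving limits, spend the whole cost allowance on peanut butter: $3.70 / $0.25 × 7 g = 103.6 g.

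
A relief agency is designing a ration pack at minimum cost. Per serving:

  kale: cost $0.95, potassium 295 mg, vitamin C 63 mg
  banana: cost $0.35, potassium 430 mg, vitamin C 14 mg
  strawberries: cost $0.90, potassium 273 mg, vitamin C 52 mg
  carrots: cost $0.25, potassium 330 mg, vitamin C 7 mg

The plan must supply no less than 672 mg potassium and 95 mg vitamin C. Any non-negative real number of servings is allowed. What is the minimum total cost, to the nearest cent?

Minimising a linear cost over {potassium ≥ 672, vitamin C ≥ 95, servings ≥ 0} — the optimum is at a vertex, using one or two foods.
kale only: max(672/295, 95/63) = 2.278 servings → $2.16.
banana only: max(672/430, 95/14) = 6.786 servings → $2.38.
strawberries only: max(672/273, 95/52) = 2.462 servings → $2.22.
carrots only: max(672/330, 95/7) = 13.57 servings → $3.39.
kale + banana with both tight: 1.369 servings and 0.6233 servings → $1.52.
kale + strawberries: intersection lies outside the first quadrant.
kale + carrots with both tight: 1.423 servings and 0.7643 servings → $1.54.
banana + strawberries with both tight: 0.486 servings and 1.696 servings → $1.70.
banana + carrots: the both-tight solution has a negative serving — not a feasible corner.
strawberries + carrots with both tight: 1.747 servings and 0.5908 servings → $1.72.
The minimum over all feasible corners is $1.52.

$1.52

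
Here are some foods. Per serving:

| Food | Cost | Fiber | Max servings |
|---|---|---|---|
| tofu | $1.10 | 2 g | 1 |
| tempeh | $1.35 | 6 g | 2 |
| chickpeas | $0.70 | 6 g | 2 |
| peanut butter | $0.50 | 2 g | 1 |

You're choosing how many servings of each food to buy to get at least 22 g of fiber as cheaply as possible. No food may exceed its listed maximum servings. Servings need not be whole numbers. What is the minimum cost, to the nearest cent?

$3.65

Cost per g of fiber: chickpeas $0.1167, tempeh $0.2250, peanut butter $0.2500, tofu $0.5500.
Take 2 servings of chickpeas: +12.0 g fiber for $1.40 (total $1.40, still need 10.0 g).
Take 1.667 servings of tempeh: +10.0 g fiber for $2.25 (total $3.65, still need 0.0 g).
Greedy by cheapest-per-g is optimal for a single linear constraint, so the minimum cost is $3.65.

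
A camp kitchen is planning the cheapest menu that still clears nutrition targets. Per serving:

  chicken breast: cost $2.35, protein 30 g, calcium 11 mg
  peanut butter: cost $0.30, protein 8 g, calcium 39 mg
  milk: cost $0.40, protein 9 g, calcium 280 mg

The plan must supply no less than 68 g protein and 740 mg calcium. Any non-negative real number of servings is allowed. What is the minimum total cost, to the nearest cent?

chicken breast only: max(68/30, 740/11) = 67.27 servings → $158.09.
peanut butter only: max(68/8, 740/39) = 18.97 servings → $5.69.
milk only: max(68/9, 740/280) = 7.556 servings → $3.02.
chicken breast + peanut butter: intersection lies outside the first quadrant.
chicken breast + milk with both tight: 1.491 servings and 2.584 servings → $4.54.
peanut butter + milk with both tight: 6.554 servings and 1.73 servings → $2.66.
So the least-cost plan costs $2.66.

$2.66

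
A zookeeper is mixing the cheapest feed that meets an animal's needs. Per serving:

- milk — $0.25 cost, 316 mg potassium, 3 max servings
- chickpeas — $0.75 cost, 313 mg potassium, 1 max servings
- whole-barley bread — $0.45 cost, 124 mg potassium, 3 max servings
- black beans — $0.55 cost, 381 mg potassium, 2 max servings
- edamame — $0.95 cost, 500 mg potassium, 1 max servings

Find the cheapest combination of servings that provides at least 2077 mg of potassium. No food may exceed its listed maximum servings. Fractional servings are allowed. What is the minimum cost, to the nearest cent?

$2.55

Cost per mg of potassium: milk $0.0008, black beans $0.0014, edamame $0.0019, chickpeas $0.0024, whole-barley bread $0.0036.
Take 3 servings of milk: +948.0 mg potassium for $0.75 (total $0.75, still need 1129.0 mg).
Take 2 servings of black beans: +762.0 mg potassium for $1.10 (total $1.85, still need 367.0 mg).
Take 0.734 servings of edamame: +367.0 mg potassium for $0.70 (total $2.55, still need 0.0 mg).
Greedy by cheapest-per-mg is optimal for a single linear constraint, so the minimum cost is $2.55.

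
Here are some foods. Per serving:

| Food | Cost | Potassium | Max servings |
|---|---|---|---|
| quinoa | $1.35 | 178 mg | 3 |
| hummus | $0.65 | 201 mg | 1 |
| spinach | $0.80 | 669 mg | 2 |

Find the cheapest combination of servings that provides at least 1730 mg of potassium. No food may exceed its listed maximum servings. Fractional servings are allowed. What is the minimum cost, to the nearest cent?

$3.70

Cost per mg of potassium: spinach $0.0012, hummus $0.0032, quinoa $0.0076.
Take 2 servings of spinach: +1338.0 mg potassium for $1.60 (total $1.60, still need 392.0 mg).
Take 1 serving of hummus: +201.0 mg potassium for $0.65 (total $2.25, still need 191.0 mg).
Take 1.073 servings of quinoa: +191.0 mg potassium for $1.45 (total $3.70, still need 0.0 mg).
Filling from the cheapest source first is optimal under one linear minimum: $3.70.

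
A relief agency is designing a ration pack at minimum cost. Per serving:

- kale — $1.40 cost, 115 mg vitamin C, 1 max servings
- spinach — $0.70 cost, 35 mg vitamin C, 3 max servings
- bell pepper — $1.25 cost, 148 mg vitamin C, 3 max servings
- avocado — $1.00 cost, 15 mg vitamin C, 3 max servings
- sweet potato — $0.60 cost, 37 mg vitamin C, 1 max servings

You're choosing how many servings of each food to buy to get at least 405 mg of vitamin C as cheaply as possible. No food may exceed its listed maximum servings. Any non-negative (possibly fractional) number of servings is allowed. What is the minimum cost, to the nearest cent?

$3.42

Cost per mg of vitamin C: bell pepper $0.0084, kale $0.0122, sweet potato $0.0162, spinach $0.0200, avocado $0.0667.
Take 2.736 servings of bell pepper: +405.0 mg vitamin C for $3.42 (total $3.42, still need 0.0 mg).
Greedy by cheapest-per-mg is optimal for a single linear constraint, so the minimum cost is $3.42.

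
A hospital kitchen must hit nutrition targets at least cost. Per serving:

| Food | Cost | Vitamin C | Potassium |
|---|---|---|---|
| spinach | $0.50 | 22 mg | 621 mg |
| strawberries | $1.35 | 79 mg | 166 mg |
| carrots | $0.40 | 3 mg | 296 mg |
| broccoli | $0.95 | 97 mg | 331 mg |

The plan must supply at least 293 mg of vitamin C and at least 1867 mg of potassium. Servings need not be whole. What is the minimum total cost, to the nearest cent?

$3.32

Check every corner: each single food scaled to meet both minima, and each pair solved so both constraints bind.
spinach only: max(293/22, 1867/621) = 13.32 servings → $6.66.
strawberries only: max(293/79, 1867/166) = 11.25 servings → $15.18.
carrots only: max(293/3, 1867/296) = 97.67 servings → $39.07.
broccoli only: max(293/97, 1867/331) = 5.64 servings → $5.36.
spinach + strawberries with both tight: 2.177 servings and 3.103 servings → $5.28.
spinach + carrots: intersection lies outside the first quadrant.
spinach + broccoli with both tight: 1.588 servings and 2.66 servings → $3.32.
strawberries + carrots with both tight: 3.545 servings and 4.319 servings → $6.51.
strawberries + broccoli: intersection lies outside the first quadrant.
carrots + broccoli with both tight: 3.035 servings and 2.927 servings → $3.99.
Cheapest feasible corner: $3.32.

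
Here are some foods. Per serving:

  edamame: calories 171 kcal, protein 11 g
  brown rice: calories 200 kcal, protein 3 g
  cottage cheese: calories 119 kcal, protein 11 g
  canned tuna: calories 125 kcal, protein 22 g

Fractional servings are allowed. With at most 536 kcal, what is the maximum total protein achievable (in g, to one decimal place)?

94.3 g

Protein per kcal: canned tuna 0.176, cottage cheese 0.09244, edamame 0.06433, brown rice 0.015.
With no serving limits, spend the whole calories allowance on canned tuna: 536 kcal / 125 kcal × 22 g = 94.3 g.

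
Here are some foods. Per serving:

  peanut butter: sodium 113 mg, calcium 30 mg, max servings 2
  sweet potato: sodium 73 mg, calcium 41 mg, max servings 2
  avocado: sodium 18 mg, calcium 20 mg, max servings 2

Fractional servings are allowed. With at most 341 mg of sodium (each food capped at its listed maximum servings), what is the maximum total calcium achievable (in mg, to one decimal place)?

164.2 mg

Calcium per mg sodium: avocado 1.111, sweet potato 0.5616, peanut butter 0.2655.
Take 2 servings of avocado: uses 36 mg sodium, +40.0 mg calcium (running total 40.0 mg).
Take 2 servings of sweet potato: uses 146 mg sodium, +82.0 mg calcium (running total 122.0 mg).
Take 1.407 servings of peanut butter: uses 159 mg sodium, +42.2 mg calcium (running total 164.2 mg).
Filling greedily by calcium-per-mg sodium is optimal for one linear limit, giving 164.2 mg.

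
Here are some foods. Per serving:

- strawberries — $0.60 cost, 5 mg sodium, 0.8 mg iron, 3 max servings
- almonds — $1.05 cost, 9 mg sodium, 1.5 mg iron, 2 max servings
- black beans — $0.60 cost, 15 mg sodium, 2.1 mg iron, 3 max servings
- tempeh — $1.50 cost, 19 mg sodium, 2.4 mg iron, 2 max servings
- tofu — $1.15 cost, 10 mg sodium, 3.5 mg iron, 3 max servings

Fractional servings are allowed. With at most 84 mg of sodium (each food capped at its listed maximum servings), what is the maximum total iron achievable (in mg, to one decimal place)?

18.8 mg

Iron per mg sodium: tofu 0.35, almonds 0.1667, strawberries 0.16, black beans 0.14, tempeh 0.1263.
Take 3 servings of tofu: uses 30 mg sodium, +10.5 mg iron (running total 10.5 mg).
Take 2 servings of almonds: uses 18 mg sodium, +3.0 mg iron (running total 13.5 mg).
Take 3 servings of strawberries: uses 15 mg sodium, +2.4 mg iron (running total 15.9 mg).
Take 1.4 servings of black beans: uses 21 mg sodium, +2.9 mg iron (running total 18.8 mg).
Filling greedily by iron-per-mg sodium is optimal for one linear limit, giving 18.8 mg.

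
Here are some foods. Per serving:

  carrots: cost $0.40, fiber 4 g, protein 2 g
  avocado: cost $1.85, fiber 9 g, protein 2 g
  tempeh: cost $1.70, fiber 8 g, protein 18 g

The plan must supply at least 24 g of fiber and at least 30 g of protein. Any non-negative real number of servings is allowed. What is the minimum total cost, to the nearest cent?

$3.56

With two linear requirements the optimum uses one or two foods; enumerate the corners.
carrots only: max(24/4, 30/2) = 15 servings → $6.00.
avocado only: max(24/9, 30/2) = 15 servings → $27.75.
tempeh only: max(24/8, 30/18) = 3 servings → $5.10.
carrots + avocado: the both-tight solution has a negative serving — not a feasible corner.
carrots + tempeh with both tight: 3.429 servings and 1.286 servings → $3.56.
avocado + tempeh with both tight: 1.315 servings and 1.521 servings → $5.02.
So the least-cost plan costs $3.56.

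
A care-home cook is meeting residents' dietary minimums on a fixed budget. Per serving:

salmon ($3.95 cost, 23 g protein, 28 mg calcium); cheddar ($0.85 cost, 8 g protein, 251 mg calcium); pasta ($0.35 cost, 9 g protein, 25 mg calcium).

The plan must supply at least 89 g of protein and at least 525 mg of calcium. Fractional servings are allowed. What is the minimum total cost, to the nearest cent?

$4.12

salmon only: max(89/23, 525/28) = 18.75 servings → $74.06.
cheddar only: max(89/8, 525/251) = 11.12 servings → $9.46.
pasta only: max(89/9, 525/25) = 21 servings → $7.35.
salmon + cheddar with both tight: 3.269 servings and 1.727 servings → $14.38.
salmon + pasta with both targets exact would need a negative amount; discard.
cheddar + pasta with both tight: 1.214 servings and 8.81 servings → $4.12.
Cheapest feasible corner: $4.12.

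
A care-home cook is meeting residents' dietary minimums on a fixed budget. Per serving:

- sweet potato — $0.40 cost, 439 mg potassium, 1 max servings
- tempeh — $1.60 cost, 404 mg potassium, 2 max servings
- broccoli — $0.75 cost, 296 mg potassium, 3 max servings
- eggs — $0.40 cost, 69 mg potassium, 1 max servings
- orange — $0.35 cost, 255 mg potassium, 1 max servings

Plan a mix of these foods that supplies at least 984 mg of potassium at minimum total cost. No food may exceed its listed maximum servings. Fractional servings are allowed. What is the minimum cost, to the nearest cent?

Cost per mg of potassium: sweet potato $0.0009, orange $0.0014, broccoli $0.0025, tempeh $0.0040, eggs $0.0058.
Take 1 serving of sweet potato: +439.0 mg potassium for $0.40 (total $0.40, still need 545.0 mg).
Take 1 serving of orange: +255.0 mg potassium for $0.35 (total $0.75, still need 290.0 mg).
Take 0.9797 servings of broccoli: +290.0 mg potassium for $0.73 (total $1.48, still need 0.0 mg).
Filling from the cheapest source first is optimal under one linear minimum: $1.48.

$1.48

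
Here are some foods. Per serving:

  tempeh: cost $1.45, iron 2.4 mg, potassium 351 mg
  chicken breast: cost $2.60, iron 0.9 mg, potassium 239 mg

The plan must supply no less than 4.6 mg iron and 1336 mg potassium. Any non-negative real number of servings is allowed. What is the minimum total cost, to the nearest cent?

A basic optimal solution has at most two foods positive. Try each food alone and each pair with both targets met exactly.
tempeh only: max(4.6/2.4, 1336/351) = 3.806 servings → $5.52.
chicken breast only: max(4.6/0.9, 1336/239) = 5.59 servings → $14.53.
tempeh + chicken breast: intersection lies outside the first quadrant.
Cheapest feasible corner: $5.52.

$5.52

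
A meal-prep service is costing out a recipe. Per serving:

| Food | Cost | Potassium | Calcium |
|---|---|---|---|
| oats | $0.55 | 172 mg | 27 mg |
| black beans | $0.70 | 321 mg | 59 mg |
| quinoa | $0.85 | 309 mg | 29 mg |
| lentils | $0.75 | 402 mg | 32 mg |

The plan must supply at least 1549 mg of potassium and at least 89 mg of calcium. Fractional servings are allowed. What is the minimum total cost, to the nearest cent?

Compare the cost at each extreme point of the feasible region.
oats only: max(1549/172, 89/27) = 9.006 servings → $4.95.
black beans only: max(1549/321, 89/59) = 4.826 servings → $3.38.
quinoa only: max(1549/309, 89/29) = 5.013 servings → $4.26.
lentils only: max(1549/402, 89/32) = 3.853 servings → $2.89.
oats + black beans with both targets exact would need a negative amount; discard.
oats + quinoa: the both-tight solution has a negative serving — not a feasible corner.
oats + lentils: the both-tight solution has a negative serving — not a feasible corner.
black beans + quinoa: intersection lies outside the first quadrant.
black beans + lentils with both targets exact would need a negative amount; discard.
quinoa + lentils: the both-tight solution has a negative serving — not a feasible corner.
Cheapest feasible corner: $2.89.

$2.89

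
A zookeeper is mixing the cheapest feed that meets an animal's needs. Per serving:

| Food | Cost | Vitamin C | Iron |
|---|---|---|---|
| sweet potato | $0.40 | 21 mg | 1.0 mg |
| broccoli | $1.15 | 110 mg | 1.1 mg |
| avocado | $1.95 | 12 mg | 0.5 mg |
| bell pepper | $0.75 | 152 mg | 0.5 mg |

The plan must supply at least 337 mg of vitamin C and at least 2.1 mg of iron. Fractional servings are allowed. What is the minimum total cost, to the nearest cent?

The cheapest plan sits at a corner of the feasible region — with two constraints it uses at most two foods.
sweet potato only: max(337/21, 2.1/1.0) = 16.05 servings → $6.42.
broccoli only: max(337/110, 2.1/1.1) = 3.064 servings → $3.52.
avocado only: max(337/12, 2.1/0.5) = 28.08 servings → $54.76.
bell pepper only: max(337/152, 2.1/0.5) = 4.2 servings → $3.15.
sweet potato + broccoli: intersection lies outside the first quadrant.
sweet potato + avocado: the both-tight solution has a negative serving — not a feasible corner.
sweet potato + bell pepper with both tight: 1.065 servings and 2.07 servings → $1.98.
broccoli + avocado: intersection lies outside the first quadrant.
broccoli + bell pepper with both tight: 1.343 servings and 1.245 servings → $2.48.
avocado + bell pepper with both tight: 2.153 servings and 2.047 servings → $5.73.
The minimum over all feasible corners is $1.98.

$1.98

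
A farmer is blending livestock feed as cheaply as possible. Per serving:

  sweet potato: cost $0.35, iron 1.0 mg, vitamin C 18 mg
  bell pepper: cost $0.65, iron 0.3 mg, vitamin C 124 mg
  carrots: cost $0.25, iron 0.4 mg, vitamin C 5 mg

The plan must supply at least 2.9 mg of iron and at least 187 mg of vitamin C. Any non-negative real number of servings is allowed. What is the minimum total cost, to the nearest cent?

$1.63

This is a tiny linear program; its minimum lies at a vertex of the feasible set. List the vertices and price them.
sweet potato only: max(2.9/1.0, 187/18) = 10.39 servings → $3.64.
bell pepper only: max(2.9/0.3, 187/124) = 9.667 servings → $6.28.
carrots only: max(2.9/0.4, 187/5) = 37.4 servings → $9.35.
sweet potato + bell pepper with both tight: 2.559 servings and 1.137 servings → $1.63.
sweet potato + carrots: intersection lies outside the first quadrant.
bell pepper + carrots with both tight: 1.254 servings and 6.31 servings → $2.39.
The minimum over all feasible corners is $1.63.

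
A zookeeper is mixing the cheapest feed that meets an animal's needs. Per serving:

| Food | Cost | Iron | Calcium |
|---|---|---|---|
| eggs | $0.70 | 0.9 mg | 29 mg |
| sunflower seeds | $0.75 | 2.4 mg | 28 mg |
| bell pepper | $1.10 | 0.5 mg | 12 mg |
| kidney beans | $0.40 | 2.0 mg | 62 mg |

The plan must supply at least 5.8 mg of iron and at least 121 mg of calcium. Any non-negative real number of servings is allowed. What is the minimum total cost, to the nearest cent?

For a min-cost LP with two ≥-constraints, a basic feasible solution has at most two positive variables.
eggs only: max(5.8/0.9, 121/29) = 6.444 servings → $4.51.
sunflower seeds only: max(5.8/2.4, 121/28) = 4.321 servings → $3.24.
bell pepper only: max(5.8/0.5, 121/12) = 11.6 servings → $12.76.
kidney beans only: max(5.8/2.0, 121/62) = 2.9 servings → $1.16.
eggs + sunflower seeds with both tight: 2.883 servings and 1.336 servings → $3.02.
eggs + bell pepper with both targets exact would need a negative amount; discard.
eggs + kidney beans: intersection lies outside the first quadrant.
sunflower seeds + bell pepper with both tight: 0.6149 servings and 8.649 servings → $9.97.
sunflower seeds + kidney beans with both tight: 1.267 servings and 1.379 servings → $1.50.
bell pepper + kidney beans: intersection lies outside the first quadrant.
The minimum over all feasible corners is $1.16.

$1.16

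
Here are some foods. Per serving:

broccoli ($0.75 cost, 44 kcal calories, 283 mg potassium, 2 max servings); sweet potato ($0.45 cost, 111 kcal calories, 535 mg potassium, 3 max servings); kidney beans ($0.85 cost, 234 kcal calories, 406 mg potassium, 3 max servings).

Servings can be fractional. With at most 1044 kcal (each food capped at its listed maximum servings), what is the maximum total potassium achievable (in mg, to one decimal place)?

3251.9 mg

Potassium per kcal: broccoli 6.432, sweet potato 4.82, kidney beans 1.735.
Take 2 servings of broccoli: uses 88 kcal, +566.0 mg potassium (running total 566.0 mg).
Take 3 servings of sweet potato: uses 333 kcal, +1605.0 mg potassium (running total 2171.0 mg).
Take 2.662 servings of kidney beans: uses 623 kcal, +1080.9 mg potassium (running total 3251.9 mg).
Greedy by best ratio exhausts the calories allowance optimally: 3251.9 mg.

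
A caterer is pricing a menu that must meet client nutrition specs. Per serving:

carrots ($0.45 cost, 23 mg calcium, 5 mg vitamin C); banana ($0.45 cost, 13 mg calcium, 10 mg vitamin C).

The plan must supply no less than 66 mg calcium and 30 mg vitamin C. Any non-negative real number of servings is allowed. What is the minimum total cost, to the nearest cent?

Check every corner: each single food scaled to meet both minima, and each pair solved so both constraints bind.
carrots only: max(66/23, 30/5) = 6 servings → $2.70.
banana only: max(66/13, 30/10) = 5.077 servings → $2.28.
carrots + banana with both tight: 1.636 servings and 2.182 servings → $1.72.
So the least-cost plan costs $1.72.

$1.72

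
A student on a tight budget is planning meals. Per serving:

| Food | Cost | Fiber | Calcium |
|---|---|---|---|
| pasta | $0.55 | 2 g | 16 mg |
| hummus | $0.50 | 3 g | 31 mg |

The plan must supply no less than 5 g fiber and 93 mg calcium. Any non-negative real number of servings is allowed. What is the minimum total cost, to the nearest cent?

pasta only: max(5/2, 93/16) = 5.812 servings → $3.20.
hummus only: max(5/3, 93/31) = 3 servings → $1.50.
pasta + hummus with both targets exact would need a negative amount; discard.
Cheapest feasible corner: $1.50.

$1.50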